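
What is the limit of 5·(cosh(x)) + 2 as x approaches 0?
Direct substitution at x = 0 gives 7.

Final answer: 7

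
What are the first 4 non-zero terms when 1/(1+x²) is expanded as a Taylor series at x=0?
-x^6 + x^4 - x^2 + 1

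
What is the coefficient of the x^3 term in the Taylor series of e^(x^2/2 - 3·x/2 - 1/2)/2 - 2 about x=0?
Expand to order 3: e^(x^2/2 - 3·x/2 - 1/2)/2 - 2 = -21·x^3·e^(-1/2)/32 + 13·x^2·e^(-1/2)/16 - 3·x·e^(-1/2)/4 - 2 + e^(-1/2)/2 + O(x^4).
The coefficient of x^3 is -21·e^(-1/2)/32.

Final answer: -21·e^(-1/2)/32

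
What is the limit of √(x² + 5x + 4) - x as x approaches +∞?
This is an ∞ − ∞ indeterminate form.
Multiply and divide by the conjugate √(x²+5x + 4) + x; the x² terms cancel, leaving (5x + 4)/(√(x²+5x + 4)+x) → 5/2.
Limit = 5/2.

Final answer: 5/2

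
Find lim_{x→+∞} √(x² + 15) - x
This is an ∞ − ∞ indeterminate form.
Multiply and divide by the conjugate √(x²+15) + x; the x² terms cancel, leaving 15/(√(x²+15)+x) → 0.
Limit = 0.

Final answer: 0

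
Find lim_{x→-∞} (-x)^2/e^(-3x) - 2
The quotient is an ∞/∞ indeterminate form as x → -∞.
Compare growth rates of the dominant terms (exponentials ≫ polynomials ≫ logarithms), or apply L'Hôpital's rule; the quotient → 0.
Adding the constant: 0 - 2 = -2. Limit = -2.

Final answer: -2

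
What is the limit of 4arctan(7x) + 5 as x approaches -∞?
Evaluate the dominant behaviour as x → -∞; each term tends to a finite value or vanishes.
Limit = 5 - 2·π.

Final answer: 5 - 2·π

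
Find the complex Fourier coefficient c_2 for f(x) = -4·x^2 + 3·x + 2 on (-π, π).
Compute the real Fourier coefficients first: a_2 = -4, b_2 = -3.
Then c_2 = (a_2 − i·b_2)/2 = -2 + 3·i/2.

Final answer: -2 + 3·i/2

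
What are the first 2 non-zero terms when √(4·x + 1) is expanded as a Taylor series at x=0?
2·x + 1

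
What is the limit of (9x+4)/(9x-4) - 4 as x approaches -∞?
Evaluate the dominant behaviour as x → -∞; each term tends to a finite value or vanishes.
Limit = -3.

Final answer: -3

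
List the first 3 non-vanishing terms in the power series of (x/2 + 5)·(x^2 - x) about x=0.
x^3/2 + 9·x^2/2 - 5·x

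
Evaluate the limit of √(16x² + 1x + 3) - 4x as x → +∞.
As x → +∞: multiply by the conjugate to get (1x+3)/(√(16x²+1x+3)+4x); the denominator ~ 8x, so the limit is 1/8.
Limit = 1/8.

Final answer: 1/8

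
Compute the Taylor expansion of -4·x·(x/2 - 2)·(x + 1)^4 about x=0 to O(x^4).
40·x^3 + 30·x^2 + 8·x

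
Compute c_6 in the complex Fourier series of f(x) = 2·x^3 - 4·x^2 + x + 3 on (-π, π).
Compute the real Fourier coefficients first: a_6 = -4/9, b_6 = -2·π^2/3 - 2/9.
Then c_6 = (a_6 − i·b_6)/2 = -2/9 + i/9 + i·π^2/3.

Final answer: -2/9 + i/9 + i·π^2/3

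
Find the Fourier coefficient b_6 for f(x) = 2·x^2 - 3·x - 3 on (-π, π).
b_6 = (1/π) ∫_{-π}^{π} f(x)·sin(6x) dx.
Evaluate the integral (use parity and integration by parts as needed): b_6 = 1.

Final answer: 1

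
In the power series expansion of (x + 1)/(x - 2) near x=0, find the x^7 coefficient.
Expand to order 7: (x + 1)/(x - 2) = -3·x^7/256 - 3·x^6/128 - 3·x^5/64 - 3·x^4/32 - 3·x^3/16 - 3·x^2/8 - 3·x/4 - 1/2 + O(x^8).
The coefficient of x^7 is -3/256.

Final answer: -3/256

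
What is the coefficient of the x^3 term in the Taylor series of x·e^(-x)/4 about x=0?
Expand to order 3: x·e^(-x)/4 = x^3/8 - x^2/4 + x/4 + O(x^4).
The coefficient of x^3 is 1/8.

Final answer: 1/8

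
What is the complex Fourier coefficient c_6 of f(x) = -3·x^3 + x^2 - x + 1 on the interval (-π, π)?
Compute the real Fourier coefficients first: a_6 = 1/9, b_6 = 1/6 + π^2.
Then c_6 = (a_6 − i·b_6)/2 = 1/18 - i·π^2/2 - i/12.

Final answer: 1/18 - i·π^2/2 - i/12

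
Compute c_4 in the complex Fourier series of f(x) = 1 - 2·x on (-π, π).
Compute the real Fourier coefficients first: a_4 = 0, b_4 = 1.
Then c_4 = (a_4 − i·b_4)/2 = -i/2.

Final answer: -i/2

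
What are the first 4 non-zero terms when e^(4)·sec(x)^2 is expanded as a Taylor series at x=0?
17·x^6·e^(4)/45 + 2·x^4·e^(4)/3 + x^2·e^(4) + e^(4)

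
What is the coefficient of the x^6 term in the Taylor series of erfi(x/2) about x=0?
Expand to order 6: erfi(x/2) = x^5/(160·√(π)) + x^3/(12·√(π)) + x/√(π) + O(x^7).
The coefficient of x^6 is 0.

Final answer: 0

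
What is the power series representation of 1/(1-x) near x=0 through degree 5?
x^5 + x^4 + x^3 + x^2 + x + 1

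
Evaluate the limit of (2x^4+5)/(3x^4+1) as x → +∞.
This is an ∞/∞ indeterminate form as x → +∞.
Divide numerator and denominator by x^4 and let the lower-order terms vanish; the leading terms give 2/3.
Limit = 2/3.

Final answer: 2/3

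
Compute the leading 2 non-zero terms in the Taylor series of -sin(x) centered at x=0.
x^3/6 - x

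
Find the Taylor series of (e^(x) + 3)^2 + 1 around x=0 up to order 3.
7·x^3/3 + 5·x^2 + 8·x + 17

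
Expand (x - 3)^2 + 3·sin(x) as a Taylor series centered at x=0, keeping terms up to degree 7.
-x^7/1680 + x^5/40 - x^3/2 + x^2 - 3·x + 9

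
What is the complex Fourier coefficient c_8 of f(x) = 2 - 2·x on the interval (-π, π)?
Compute the real Fourier coefficients first: a_8 = 0, b_8 = 1/2.
Then c_8 = (a_8 − i·b_8)/2 = -i/4.

Final answer: -i/4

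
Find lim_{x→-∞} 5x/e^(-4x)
This is an ∞/∞ indeterminate form as x → -∞.
Compare growth rates of the dominant terms (exponentials ≫ polynomials ≫ logarithms), or apply L'Hôpital's rule; the quotient → 0.
Limit = 0.

Final answer: 0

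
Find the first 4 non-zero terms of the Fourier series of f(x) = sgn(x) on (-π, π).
4·sin(x)/π + 4·sin(3·x)/(3·π) + 4·sin(5·x)/(5·π) + 4·sin(7·x)/(7·π)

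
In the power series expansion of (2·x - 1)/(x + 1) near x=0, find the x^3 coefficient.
Expand to order 3: (2·x - 1)/(x + 1) = 3·x^3 - 3·x^2 + 3·x - 1 + O(x^4).
The coefficient of x^3 is 3.

Final answer: 3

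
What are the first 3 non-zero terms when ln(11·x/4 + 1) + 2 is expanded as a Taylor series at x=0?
-121·x^2/32 + 11·x/4 + 2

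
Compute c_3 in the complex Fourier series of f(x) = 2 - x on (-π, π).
Compute the real Fourier coefficients first: a_3 = 0, b_3 = -2/3.
Then c_3 = (a_3 − i·b_3)/2 = i/3.

Final answer: i/3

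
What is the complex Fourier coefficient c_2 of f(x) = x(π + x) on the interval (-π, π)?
Compute the real Fourier coefficients first: a_2 = 1, b_2 = -π.
Then c_2 = (a_2 − i·b_2)/2 = 1/2 + i·π/2.

Final answer: 1/2 + i·π/2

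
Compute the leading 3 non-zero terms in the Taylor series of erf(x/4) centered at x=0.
x^5/(5120·√(π)) - x^3/(96·√(π)) + x/(2·√(π))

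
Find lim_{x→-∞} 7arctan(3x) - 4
Evaluate the dominant behaviour as x → -∞; each term tends to a finite value or vanishes.
Limit = -7·π/2 - 4.

Final answer: -7·π/2 - 4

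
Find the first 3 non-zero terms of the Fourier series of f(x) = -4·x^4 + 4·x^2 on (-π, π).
(-208 + 32·π^2)·cos(x) + (16 - 8·π^2)·cos(2·x) - 4·π^4/5 + 4·π^2/3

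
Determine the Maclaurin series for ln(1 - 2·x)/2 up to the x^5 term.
-16·x^5/5 - 2·x^4 - 4·x^3/3 - x^2 - x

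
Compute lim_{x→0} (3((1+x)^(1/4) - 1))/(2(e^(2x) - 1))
Both numerator and denominator → 0 as x → 0; this is a 0/0 indeterminate form.
Expand each to leading order near x = 0: numerator ~ 3·x/4, denominator ~ 4·x.
The limit of the ratio is 3/16.

Final answer: 3/16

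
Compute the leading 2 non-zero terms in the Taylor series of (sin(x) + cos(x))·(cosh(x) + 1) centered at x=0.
2·x + 2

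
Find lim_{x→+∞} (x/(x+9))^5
As x → +∞: x/(x+9) = 1/(1 + 9/x) → 1, and the 5th power of a limit-1 base also → 1.
Limit = 1.

Final answer: 1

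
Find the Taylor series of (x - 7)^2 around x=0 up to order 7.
x^2 - 14·x + 49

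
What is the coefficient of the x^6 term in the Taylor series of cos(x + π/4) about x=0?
Expand to order 6: cos(x + π/4) = -√(2)·x^6/1440 - √(2)·x^5/240 + √(2)·x^4/48 + √(2)·x^3/12 - √(2)·x^2/4 - √(2)·x/2 + √(2)/2 + O(x^7).
The coefficient of x^6 is -√(2)/1440.

Final answer: -√(2)/1440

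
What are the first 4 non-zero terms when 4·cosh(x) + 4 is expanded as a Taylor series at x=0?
x^6/180 + x^4/6 + 2·x^2 + 8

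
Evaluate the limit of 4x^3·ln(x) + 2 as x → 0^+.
The product is a 0·∞ indeterminate form at x → 0⁺.
Rewrite the product as 4·ln(x) / x^(-3) and apply L'Hôpital, or use the standard hierarchy x^(-3) ≫ |ln x| as x → 0⁺.
The indeterminate product → 0, so the limit = 2.

Final answer: 2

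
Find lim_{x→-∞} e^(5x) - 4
Evaluate the dominant behaviour as x → -∞; each term tends to a finite value or vanishes.
Limit = -4.

Final answer: -4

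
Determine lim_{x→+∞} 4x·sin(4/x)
As x → +∞: let u = 4/x → 0⁺; then 4·x·sin(4/x) = 4·4·sin(u)/u → 4·4·1 = 16.
Limit = 16.

Final answer: 16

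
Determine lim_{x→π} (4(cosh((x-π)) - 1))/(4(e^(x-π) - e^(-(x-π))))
Both numerator and denominator → 0 as x → π; this is a 0/0 indeterminate form.
Expand each to leading order near x = π: numerator ~ 2·(x - π)^2, denominator ~ 8·(x - π).
The limit of the ratio is 0.

Final answer: 0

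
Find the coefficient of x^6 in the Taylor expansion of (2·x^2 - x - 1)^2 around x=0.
Expand to order 6: (2·x^2 - x - 1)^2 = 4·x^4 - 4·x^3 - 3·x^2 + 2·x + 1 + O(x^7).
The coefficient of x^6 is 0.

Final answer: 0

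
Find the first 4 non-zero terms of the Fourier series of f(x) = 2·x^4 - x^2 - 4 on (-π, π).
(100 - 16·π^2)·cos(x) + (-7 + 4·π^2)·cos(2·x) + (44/27 - 16·π^2/9)·cos(3·x) - 4 - π^2/3 + 2·π^4/5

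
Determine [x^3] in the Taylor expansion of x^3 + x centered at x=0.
Expand to order 3: x^3 + x = x^3 + x + O(x^4).
The coefficient of x^3 is 1.

Final answer: 1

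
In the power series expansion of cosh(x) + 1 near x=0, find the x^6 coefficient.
Expand to order 6: cosh(x) + 1 = x^6/720 + x^4/24 + x^2/2 + 2 + O(x^7).
The coefficient of x^6 is 1/720.

Final answer: 1/720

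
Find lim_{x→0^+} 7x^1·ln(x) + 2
The product is a 0·∞ indeterminate form at x → 0⁺.
Rewrite the product as 7·ln(x) / x^(-1) and apply L'Hôpital, or use the standard hierarchy x^(-1) ≫ |ln x| as x → 0⁺.
The indeterminate product → 0, so the limit = 2.

Final answer: 2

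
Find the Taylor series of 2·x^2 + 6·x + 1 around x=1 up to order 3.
9 + 10·(x - 1) + 2·(x - 1)^2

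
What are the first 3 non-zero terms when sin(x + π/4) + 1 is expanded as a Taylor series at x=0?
-√(2)·x^2/4 + √(2)·x/2 + √(2)/2 + 1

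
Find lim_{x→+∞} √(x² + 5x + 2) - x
This is an ∞ − ∞ indeterminate form.
Multiply and divide by the conjugate √(x²+5x + 2) + x; the x² terms cancel, leaving (5x + 2)/(√(x²+5x + 2)+x) → 5/2.
Limit = 5/2.

Final answer: 5/2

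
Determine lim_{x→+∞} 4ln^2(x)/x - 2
The quotient is an ∞/∞ indeterminate form as x → +∞.
The polynomial denominator x dominates the logarithmic numerator (any positive power of x ≫ ln^2(x) as x → ∞), so the quotient → 0.
Adding the constant: 0 - 2 = -2. Limit = -2.

Final answer: -2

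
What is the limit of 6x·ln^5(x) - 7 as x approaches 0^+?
The product is a 0·∞ indeterminate form at x → 0⁺.
Rewrite the product as 6·ln^5(x) / x^(-1) and apply L'Hôpital, or use the standard hierarchy x^(-1) ≫ |ln x|^5 as x → 0⁺.
The indeterminate product → 0, so the limit = -7.

Final answer: -7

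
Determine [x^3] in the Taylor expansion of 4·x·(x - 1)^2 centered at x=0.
Expand to order 3: 4·x·(x - 1)^2 = 4·x^3 - 8·x^2 + 4·x + O(x^4).
The coefficient of x^3 is 4.

Final answer: 4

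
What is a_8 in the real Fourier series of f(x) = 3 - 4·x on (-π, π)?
a_8 = (1/π) ∫_{-π}^{π} f(x)·cos(8x) dx.
Evaluate the integral (use parity and integration by parts as needed): a_8 = 0.

Final answer: 0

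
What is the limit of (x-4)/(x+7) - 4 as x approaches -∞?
Evaluate the dominant behaviour as x → -∞; each term tends to a finite value or vanishes.
Limit = -3.

Final answer: -3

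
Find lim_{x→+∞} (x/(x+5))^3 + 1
As x → +∞: x/(x+5) = 1/(1 + 5/x) → 1, and the 3rd power of a limit-1 base also → 1; with the additive constant, 1 + 1 = 2.
Limit = 2.

Final answer: 2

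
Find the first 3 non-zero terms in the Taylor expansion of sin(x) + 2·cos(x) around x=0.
-x^2 + x + 2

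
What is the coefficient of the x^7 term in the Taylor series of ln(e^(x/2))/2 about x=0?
Expand to order 7: ln(e^(x/2))/2 = x/4 + O(x^8).
The coefficient of x^7 is 0.

Final answer: 0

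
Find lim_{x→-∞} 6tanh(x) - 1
Evaluate the dominant behaviour as x → -∞; each term tends to a finite value or vanishes.
Limit = -7.

Final answer: -7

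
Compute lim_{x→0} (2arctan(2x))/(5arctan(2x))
Both numerator and denominator → 0 as x → 0; this is a 0/0 indeterminate form.
Expand each to leading order near x = 0: numerator ~ 4·x, denominator ~ 10·x.
The limit of the ratio is 2/5.

Final answer: 2/5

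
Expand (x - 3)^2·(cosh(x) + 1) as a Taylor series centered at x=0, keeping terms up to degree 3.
-3·x^3 + 13·x^2/2 - 12·x + 18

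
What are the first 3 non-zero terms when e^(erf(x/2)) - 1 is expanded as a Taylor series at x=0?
x^3·(-1/(12·√(π)) + 1/(6·π^(3/2))) + x^2/(2·π) + x/√(π)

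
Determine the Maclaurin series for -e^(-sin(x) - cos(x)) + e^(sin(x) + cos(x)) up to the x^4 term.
x^4·(-5·e/24 - 5·e^(-1)/24) + x^3·(-e/2 + e^(-1)/2) - x^2·e^(-1) + x·(e^(-1) + e) - e^(-1) + e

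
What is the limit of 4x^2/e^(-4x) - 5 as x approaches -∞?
The quotient is an ∞/∞ indeterminate form as x → -∞.
Compare growth rates of the dominant terms (exponentials ≫ polynomials ≫ logarithms), or apply L'Hôpital's rule; the quotient → 0.
Adding the constant: 0 - 5 = -5. Limit = -5.

Final answer: -5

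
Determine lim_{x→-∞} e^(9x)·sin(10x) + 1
Evaluate the dominant behaviour as x → -∞; each term tends to a finite value or vanishes.
Limit = 1.

Final answer: 1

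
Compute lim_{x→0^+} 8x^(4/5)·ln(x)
This is a 0·∞ indeterminate form at x → 0⁺.
Rewrite the product as 8·ln(x) / x^(-4/5) and apply L'Hôpital, or use the standard hierarchy x^(-4/5) ≫ |ln x| as x → 0⁺.
The indeterminate product → 0, so the limit = 0.

Final answer: 0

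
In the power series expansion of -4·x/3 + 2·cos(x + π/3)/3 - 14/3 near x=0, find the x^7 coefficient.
Expand to order 7: -4·x/3 + 2·cos(x + π/3)/3 - 14/3 = √(3)·x^7/15120 - x^6/2160 - √(3)·x^5/360 + x^4/72 + √(3)·x^3/18 - x^2/6 + x·(-4/3 - √(3)/3) - 13/3 + O(x^8).
The coefficient of x^7 is √(3)/15120.

Final answer: √(3)/15120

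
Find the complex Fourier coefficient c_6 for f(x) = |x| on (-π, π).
Compute the real Fourier coefficients first: a_6 = 0, b_6 = 0.
Then c_6 = (a_6 − i·b_6)/2 = 0.

Final answer: 0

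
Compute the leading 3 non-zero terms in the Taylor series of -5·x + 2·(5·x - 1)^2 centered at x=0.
50·x^2 - 25·x + 2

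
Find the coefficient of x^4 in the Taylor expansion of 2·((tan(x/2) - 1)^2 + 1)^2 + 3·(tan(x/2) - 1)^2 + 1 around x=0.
Expand to order 4: 2·((tan(x/2) - 1)^2 + 1)^2 + 3·(tan(x/2) - 1)^2 + 1 = 11·x^4/12 - 23·x^3/12 + 19·x^2/4 - 11·x + 12 + O(x^5).
The coefficient of x^4 is 11/12.

Final answer: 11/12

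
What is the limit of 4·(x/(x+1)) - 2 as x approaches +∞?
Evaluate the dominant behaviour as x → +∞; each term tends to a finite value or vanishes.
Limit = 2.

Final answer: 2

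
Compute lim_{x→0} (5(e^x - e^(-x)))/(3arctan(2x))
Both numerator and denominator → 0 as x → 0; this is a 0/0 indeterminate form.
Expand each to leading order near x = 0: numerator ~ 10·x, denominator ~ 6·x.
The limit of the ratio is 5/3.

Final answer: 5/3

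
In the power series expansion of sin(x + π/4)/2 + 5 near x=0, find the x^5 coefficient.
Expand to order 5: sin(x + π/4)/2 + 5 = √(2)·x^5/480 + √(2)·x^4/96 - √(2)·x^3/24 - √(2)·x^2/8 + √(2)·x/4 + √(2)/4 + 5 + O(x^6).
The coefficient of x^5 is √(2)/480.

Final answer: √(2)/480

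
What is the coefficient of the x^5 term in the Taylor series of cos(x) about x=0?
Expand to order 5: cos(x) = x^4/24 - x^2/2 + 1 + O(x^6).
The coefficient of x^5 is 0.

Final answer: 0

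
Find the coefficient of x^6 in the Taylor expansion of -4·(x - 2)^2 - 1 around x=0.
Expand to order 6: -4·(x - 2)^2 - 1 = -4·x^2 + 16·x - 17 + O(x^7).
The coefficient of x^6 is 0.

Final answer: 0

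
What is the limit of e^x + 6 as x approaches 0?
Direct substitution at x = 0 gives 7.

Final answer: 7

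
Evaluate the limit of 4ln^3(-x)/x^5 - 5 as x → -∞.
The quotient is an ∞/∞ indeterminate form as x → -∞.
Compare growth rates of the dominant terms (exponentials ≫ polynomials ≫ logarithms), or apply L'Hôpital's rule; the quotient → 0.
Adding the constant: 0 - 5 = -5. Limit = -5.

Final answer: -5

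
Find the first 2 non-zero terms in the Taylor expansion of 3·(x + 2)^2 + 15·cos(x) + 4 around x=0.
12·x + 31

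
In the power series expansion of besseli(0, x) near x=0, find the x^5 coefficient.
Expand to order 5: besseli(0, x) = x^4/64 + x^2/4 + 1 + O(x^6).
The coefficient of x^5 is 0.

Final answer: 0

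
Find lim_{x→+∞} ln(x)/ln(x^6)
This is an ∞/∞ indeterminate form as x → +∞.
Write ln(x^6) = 6·ln(x), reducing the quotient to 1/6.
Limit = 1/6.

Final answer: 1/6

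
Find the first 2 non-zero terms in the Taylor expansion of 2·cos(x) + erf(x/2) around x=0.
x/√(π) + 2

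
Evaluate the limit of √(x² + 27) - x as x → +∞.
This is an ∞ − ∞ indeterminate form.
Multiply and divide by the conjugate √(x²+27) + x; the x² terms cancel, leaving 27/(√(x²+27)+x) → 0.
Limit = 0.

Final answer: 0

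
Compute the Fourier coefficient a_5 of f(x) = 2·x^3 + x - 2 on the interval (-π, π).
a_5 = (1/π) ∫_{-π}^{π} f(x)·cos(5x) dx.
Evaluate the integral (use parity and integration by parts as needed): a_5 = 0.

Final answer: 0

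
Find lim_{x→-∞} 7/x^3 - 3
Evaluate the dominant behaviour as x → -∞; each term tends to a finite value or vanishes.
Limit = -3.

Final answer: -3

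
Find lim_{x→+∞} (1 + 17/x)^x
As x → +∞: this is the defining limit (1 + 17/x)^x → e^17.
Limit = e^(17).

Final answer: e^(17)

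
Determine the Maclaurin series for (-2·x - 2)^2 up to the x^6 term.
4·x^2 + 8·x + 4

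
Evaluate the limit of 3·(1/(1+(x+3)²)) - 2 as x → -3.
Direct substitution at x = -3 gives 1.

Final answer: 1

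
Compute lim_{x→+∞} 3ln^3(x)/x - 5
The quotient is an ∞/∞ indeterminate form as x → +∞.
The polynomial denominator x dominates the logarithmic numerator (any positive power of x ≫ ln^3(x) as x → ∞), so the quotient → 0.
Adding the constant: 0 - 5 = -5. Limit = -5.

Final answer: -5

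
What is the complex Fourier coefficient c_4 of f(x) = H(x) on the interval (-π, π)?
Compute the real Fourier coefficients first: a_4 = 0, b_4 = 0.
Then c_4 = (a_4 − i·b_4)/2 = 0.

Final answer: 0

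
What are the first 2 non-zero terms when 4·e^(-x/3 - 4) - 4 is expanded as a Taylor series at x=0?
-4·x·e^(-4)/3 - 4 + 4·e^(-4)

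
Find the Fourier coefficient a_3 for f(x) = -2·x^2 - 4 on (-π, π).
a_3 = (1/π) ∫_{-π}^{π} f(x)·cos(3x) dx.
Evaluate the integral (use parity and integration by parts as needed): a_3 = 8/9.

Final answer: 8/9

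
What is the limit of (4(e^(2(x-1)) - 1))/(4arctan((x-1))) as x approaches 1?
Both numerator and denominator → 0 as x → 1; this is a 0/0 indeterminate form.
Expand each to leading order near x = 1: numerator ~ 8·(x - 1), denominator ~ 4·(x - 1).
The limit of the ratio is 2.

Final answer: 2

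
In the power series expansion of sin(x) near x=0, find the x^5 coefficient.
Expand to order 5: sin(x) = x^5/120 - x^3/6 + x + O(x^6).
The coefficient of x^5 is 1/120.

Final answer: 1/120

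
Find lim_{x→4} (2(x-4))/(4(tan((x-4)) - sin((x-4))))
Both numerator and denominator → 0 as x → 4; this is a 0/0 indeterminate form.
Expand each to leading order near x = 4: numerator ~ 2·(x - 4), denominator ~ 2·(x - 4)^3.
The limit of the ratio is ∞.

Final answer: ∞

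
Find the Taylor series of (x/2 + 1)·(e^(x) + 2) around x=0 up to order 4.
x^4/8 + 5·x^3/12 + x^2 + 5·x/2 + 3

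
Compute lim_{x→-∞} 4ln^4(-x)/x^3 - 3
The quotient is an ∞/∞ indeterminate form as x → -∞.
Compare growth rates of the dominant terms (exponentials ≫ polynomials ≫ logarithms), or apply L'Hôpital's rule; the quotient → 0.
Adding the constant: 0 - 3 = -3. Limit = -3.

Final answer: -3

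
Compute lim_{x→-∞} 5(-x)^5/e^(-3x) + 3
The quotient is an ∞/∞ indeterminate form as x → -∞.
Compare growth rates of the dominant terms (exponentials ≫ polynomials ≫ logarithms), or apply L'Hôpital's rule; the quotient → 0.
Adding the constant: 0 + 3 = 3. Limit = 3.

Final answer: 3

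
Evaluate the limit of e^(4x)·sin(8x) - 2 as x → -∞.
Evaluate the dominant behaviour as x → -∞; each term tends to a finite value or vanishes.
Limit = -2.

Final answer: -2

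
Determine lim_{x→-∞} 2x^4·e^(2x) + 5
The product is a 0·∞ indeterminate form at x → -∞.
Rewrite the product as 2x^4 / e^(-2x) (an ∞/∞ form) and apply L'Hôpital, or use the standard hierarchy e^(2|x|) ≫ |x^4| as x → -∞.
The indeterminate product → 0, so the limit = 5.

Final answer: 5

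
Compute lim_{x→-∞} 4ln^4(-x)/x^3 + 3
The quotient is an ∞/∞ indeterminate form as x → -∞.
Compare growth rates of the dominant terms (exponentials ≫ polynomials ≫ logarithms), or apply L'Hôpital's rule; the quotient → 0.
Adding the constant: 0 + 3 = 3. Limit = 3.

Final answer: 3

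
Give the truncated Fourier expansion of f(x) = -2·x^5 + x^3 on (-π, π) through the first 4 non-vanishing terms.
(-492 - 4·π^4 + 82·π^2)·sin(x) + (-11·π^2 + 33/2 + 2·π^4)·sin(2·x) + (-4·π^4/3 - 196/81 + 98·π^2/27)·sin(3·x) + (-7·π^2/4 + 21/32 + π^4)·sin(4·x)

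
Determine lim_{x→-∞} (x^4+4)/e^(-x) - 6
The quotient is an ∞/∞ indeterminate form as x → -∞.
Compare growth rates of the dominant terms (exponentials ≫ polynomials ≫ logarithms), or apply L'Hôpital's rule; the quotient → 0.
Adding the constant: 0 - 6 = -6. Limit = -6.

Final answer: -6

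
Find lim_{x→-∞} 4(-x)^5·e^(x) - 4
The product is a 0·∞ indeterminate form at x → -∞.
Rewrite the product as 4(-x)^5 / e^(-x) (an ∞/∞ form) and apply L'Hôpital, or use the standard hierarchy e^(|x|) ≫ |(-x)^5| as x → -∞.
The indeterminate product → 0, so the limit = -4.

Final answer: -4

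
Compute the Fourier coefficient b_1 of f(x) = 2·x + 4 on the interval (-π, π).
b_1 = (1/π) ∫_{-π}^{π} f(x)·sin(1x) dx.
Evaluate the integral (use parity and integration by parts as needed): b_1 = 4.

Final answer: 4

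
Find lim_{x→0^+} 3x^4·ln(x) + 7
The product is a 0·∞ indeterminate form at x → 0⁺.
Rewrite the product as 3·ln(x) / x^(-4) and apply L'Hôpital, or use the standard hierarchy x^(-4) ≫ |ln x| as x → 0⁺.
The indeterminate product → 0, so the limit = 7.

Final answer: 7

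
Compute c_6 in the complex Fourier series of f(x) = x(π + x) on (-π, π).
Compute the real Fourier coefficients first: a_6 = 1/9, b_6 = -π/3.
Then c_6 = (a_6 − i·b_6)/2 = 1/18 + i·π/6.

Final answer: 1/18 + i·π/6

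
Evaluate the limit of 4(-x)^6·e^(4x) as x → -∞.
This is a 0·∞ indeterminate form at x → -∞.
Rewrite the product as 4(-x)^6 / e^(-4x) (an ∞/∞ form) and apply L'Hôpital, or use the standard hierarchy e^(4|x|) ≫ |(-x)^6| as x → -∞.
The indeterminate product → 0, so the limit = 0.

Final answer: 0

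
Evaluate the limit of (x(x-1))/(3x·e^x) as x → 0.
Both numerator and denominator → 0 as x → 0; this is a 0/0 indeterminate form.
Expand each to leading order near x = 0: numerator ~ -x, denominator ~ 3·x.
The limit of the ratio is -1/3.

Final answer: -1/3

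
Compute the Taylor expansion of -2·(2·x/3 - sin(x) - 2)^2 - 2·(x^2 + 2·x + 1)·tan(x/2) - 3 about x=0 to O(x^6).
-19·x^5/120 + x^4/18 + x^3/4 - 20·x^2/9 - 11·x/3 - 11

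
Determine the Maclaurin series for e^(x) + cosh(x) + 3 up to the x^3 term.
x^3/6 + x^2 + x + 5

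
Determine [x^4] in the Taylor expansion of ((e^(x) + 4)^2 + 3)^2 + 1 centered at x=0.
Expand to order 4: ((e^(x) + 4)^2 + 3)^2 + 1 = 436·x^4/3 + 808·x^3/3 + 436·x^2 + 560·x + 785 + O(x^5).
The coefficient of x^4 is 436/3.

Final answer: 436/3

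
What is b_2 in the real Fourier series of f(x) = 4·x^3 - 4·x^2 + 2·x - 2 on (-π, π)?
b_2 = (1/π) ∫_{-π}^{π} f(x)·sin(2x) dx.
Evaluate the integral (use parity and integration by parts as needed): b_2 = 4 - 4·π^2.

Final answer: 4 - 4·π^2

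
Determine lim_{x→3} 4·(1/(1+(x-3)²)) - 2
Direct substitution at x = 3 gives 2.

Final answer: 2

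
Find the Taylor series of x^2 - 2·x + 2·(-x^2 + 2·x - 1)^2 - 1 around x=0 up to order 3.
-8·x^3 + 13·x^2 - 10·x + 1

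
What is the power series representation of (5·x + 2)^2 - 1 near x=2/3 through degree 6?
247/9 + 160·(x - 2/3)/3 + 25·(x - 2/3)^2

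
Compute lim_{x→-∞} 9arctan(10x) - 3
Evaluate the dominant behaviour as x → -∞; each term tends to a finite value or vanishes.
Limit = -9·π/2 - 3.

Final answer: -9·π/2 - 3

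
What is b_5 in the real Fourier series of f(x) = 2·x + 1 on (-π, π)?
b_5 = (1/π) ∫_{-π}^{π} f(x)·sin(5x) dx.
Evaluate the integral (use parity and integration by parts as needed): b_5 = 4/5.

Final answer: 4/5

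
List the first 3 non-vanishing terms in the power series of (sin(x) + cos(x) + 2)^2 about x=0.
-2·x^2 + 6·x + 9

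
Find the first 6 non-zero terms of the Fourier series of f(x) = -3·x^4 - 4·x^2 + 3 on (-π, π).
(-128 + 24·π^2)·cos(x) + (5 - 6·π^2)·cos(2·x) + 8·π^2·cos(3·x)/3 + (-3·π^2/2 - 7/16)·cos(4·x) + (256/625 + 24·π^2/25)·cos(5·x) - 3·π^4/5 - 4·π^2/3 + 3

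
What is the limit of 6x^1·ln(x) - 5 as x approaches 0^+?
The product is a 0·∞ indeterminate form at x → 0⁺.
Rewrite the product as 6·ln(x) / x^(-1) and apply L'Hôpital, or use the standard hierarchy x^(-1) ≫ |ln x| as x → 0⁺.
The indeterminate product → 0, so the limit = -5.

Final answer: -5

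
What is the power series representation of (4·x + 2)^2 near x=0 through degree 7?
16·x^2 + 16·x + 4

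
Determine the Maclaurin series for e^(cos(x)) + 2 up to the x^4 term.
e·x^4/6 - e·x^2/2 + 2 + e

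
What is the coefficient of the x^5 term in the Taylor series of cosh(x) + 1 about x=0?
Expand to order 5: cosh(x) + 1 = x^4/24 + x^2/2 + 2 + O(x^6).
The coefficient of x^5 is 0.

Final answer: 0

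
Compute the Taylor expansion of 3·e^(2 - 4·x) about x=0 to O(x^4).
-32·x^3·e^(2) + 24·x^2·e^(2) - 12·x·e^(2) + 3·e^(2)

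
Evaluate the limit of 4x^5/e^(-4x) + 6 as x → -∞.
The quotient is an ∞/∞ indeterminate form as x → -∞.
Compare growth rates of the dominant terms (exponentials ≫ polynomials ≫ logarithms), or apply L'Hôpital's rule; the quotient → 0.
Adding the constant: 0 + 6 = 6. Limit = 6.

Final answer: 6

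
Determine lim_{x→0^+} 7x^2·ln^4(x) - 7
The product is a 0·∞ indeterminate form at x → 0⁺.
Rewrite the product as 7·ln^4(x) / x^(-2) and apply L'Hôpital, or use the standard hierarchy x^(-2) ≫ |ln x|^4 as x → 0⁺.
The indeterminate product → 0, so the limit = -7.

Final answer: -7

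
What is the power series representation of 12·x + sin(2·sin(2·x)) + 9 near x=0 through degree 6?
152·x^5/5 - 40·x^3/3 + 16·x + 9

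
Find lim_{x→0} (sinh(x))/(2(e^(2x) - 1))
Both numerator and denominator → 0 as x → 0; this is a 0/0 indeterminate form.
Expand each to leading order near x = 0: numerator ~ x, denominator ~ 4·x.
The limit of the ratio is 1/4.

Final answer: 1/4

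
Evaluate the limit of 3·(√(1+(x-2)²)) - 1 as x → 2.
Direct substitution at x = 2 gives 2.

Final answer: 2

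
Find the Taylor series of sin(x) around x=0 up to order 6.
x^5/120 - x^3/6 + x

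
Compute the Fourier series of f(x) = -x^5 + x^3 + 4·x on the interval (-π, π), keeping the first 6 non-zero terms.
(-244 - 2·π^4 + 42·π^2)·sin(x) + (-6·π^2 + 5 + π^4)·sin(2·x) + (-2·π^4/3 + 100/81 + 58·π^2/27)·sin(3·x) + (-9·π^2/8 - 101/64 + π^4/2)·sin(4·x) + (-2·π^4/5 + 892/625 + 18·π^2/25)·sin(5·x) + (-14·π^2/27 - 101/81 + π^4/3)·sin(6·x)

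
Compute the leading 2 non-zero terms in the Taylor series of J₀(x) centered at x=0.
1 - x^2/4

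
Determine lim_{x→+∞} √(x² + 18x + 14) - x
This is an ∞ − ∞ indeterminate form.
Multiply and divide by the conjugate √(x²+18x + 14) + x; the x² terms cancel, leaving (18x + 14)/(√(x²+18x + 14)+x) → 18/2 = 9.
Limit = 9.

Final answer: 9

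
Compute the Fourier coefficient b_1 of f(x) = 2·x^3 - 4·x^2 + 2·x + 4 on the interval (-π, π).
b_1 = (1/π) ∫_{-π}^{π} f(x)·sin(1x) dx.
Evaluate the integral (use parity and integration by parts as needed): b_1 = -20 + 4·π^2.

Final answer: -20 + 4·π^2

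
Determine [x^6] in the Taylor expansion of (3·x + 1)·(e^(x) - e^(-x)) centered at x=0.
Expand to order 6: (3·x + 1)·(e^(x) - e^(-x)) = x^6/20 + x^5/60 + x^4 + x^3/3 + 6·x^2 + 2·x + O(x^7).
The coefficient of x^6 is 1/20.

Final answer: 1/20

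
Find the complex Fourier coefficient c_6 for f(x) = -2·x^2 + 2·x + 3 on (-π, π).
Compute the real Fourier coefficients first: a_6 = -2/9, b_6 = -2/3.
Then c_6 = (a_6 − i·b_6)/2 = -1/9 + i/3.

Final answer: -1/9 + i/3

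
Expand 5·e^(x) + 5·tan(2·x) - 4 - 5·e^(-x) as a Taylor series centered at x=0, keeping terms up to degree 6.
257·x^5/12 + 15·x^3 + 20·x - 4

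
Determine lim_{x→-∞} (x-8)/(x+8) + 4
Evaluate the dominant behaviour as x → -∞; each term tends to a finite value or vanishes.
Limit = 5.

Final answer: 5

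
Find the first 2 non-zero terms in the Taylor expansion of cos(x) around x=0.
1 - x^2/2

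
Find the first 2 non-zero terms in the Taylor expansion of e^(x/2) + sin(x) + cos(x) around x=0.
3·x/2 + 2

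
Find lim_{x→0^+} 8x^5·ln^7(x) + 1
The product is a 0·∞ indeterminate form at x → 0⁺.
Rewrite the product as 8·ln^7(x) / x^(-5) and apply L'Hôpital, or use the standard hierarchy x^(-5) ≫ |ln x|^7 as x → 0⁺.
The indeterminate product → 0, so the limit = 1.

Final answer: 1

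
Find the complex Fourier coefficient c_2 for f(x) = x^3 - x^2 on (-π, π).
Compute the real Fourier coefficients first: a_2 = -1, b_2 = 3/2 - π^2.
Then c_2 = (a_2 − i·b_2)/2 = -1/2 - 3·i/4 + i·π^2/2.

Final answer: -1/2 - 3·i/4 + i·π^2/2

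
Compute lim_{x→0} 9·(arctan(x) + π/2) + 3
Direct substitution at x = 0 gives 3 + 9·π/2.

Final answer: 3 + 9·π/2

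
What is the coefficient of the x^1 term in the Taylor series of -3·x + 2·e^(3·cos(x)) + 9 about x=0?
Expand to order 1: -3·x + 2·e^(3·cos(x)) + 9 = -3·x + 9 + 2·e^(3) + O(x^2).
The coefficient of x^1 is -3.

Final answer: -3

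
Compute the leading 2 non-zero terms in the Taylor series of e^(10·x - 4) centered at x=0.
10·x·e^(-4) + e^(-4)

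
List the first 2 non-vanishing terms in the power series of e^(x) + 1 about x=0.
x + 2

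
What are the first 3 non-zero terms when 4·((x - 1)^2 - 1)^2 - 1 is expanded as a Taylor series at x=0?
-16·x^3 + 16·x^2 - 1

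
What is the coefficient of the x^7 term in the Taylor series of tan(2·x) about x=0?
Expand to order 7: tan(2·x) = 2176·x^7/315 + 64·x^5/15 + 8·x^3/3 + 2·x + O(x^8).
The coefficient of x^7 is 2176/315.

Final answer: 2176/315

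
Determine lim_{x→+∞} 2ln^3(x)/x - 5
The quotient is an ∞/∞ indeterminate form as x → +∞.
The polynomial denominator x dominates the logarithmic numerator (any positive power of x ≫ ln^3(x) as x → ∞), so the quotient → 0.
Adding the constant: 0 - 5 = -5. Limit = -5.

Final answer: -5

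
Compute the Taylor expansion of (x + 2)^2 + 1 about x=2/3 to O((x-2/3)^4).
73/9 + 16·(x - 2/3)/3 + (x - 2/3)^2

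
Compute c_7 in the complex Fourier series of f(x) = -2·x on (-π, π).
Compute the real Fourier coefficients first: a_7 = 0, b_7 = -4/7.
Then c_7 = (a_7 − i·b_7)/2 = 2·i/7.

Final answer: 2·i/7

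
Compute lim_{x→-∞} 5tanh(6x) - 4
Evaluate the dominant behaviour as x → -∞; each term tends to a finite value or vanishes.
Limit = -9.

Final answer: -9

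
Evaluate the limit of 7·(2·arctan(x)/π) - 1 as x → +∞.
Evaluate the dominant behaviour as x → +∞; each term tends to a finite value or vanishes.
Limit = 6.

Final answer: 6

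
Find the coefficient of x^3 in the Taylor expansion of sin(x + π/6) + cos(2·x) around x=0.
Expand to order 3: sin(x + π/6) + cos(2·x) = -√(3)·x^3/12 - 9·x^2/4 + √(3)·x/2 + 3/2 + O(x^4).
The coefficient of x^3 is -√(3)/12.

Final answer: -√(3)/12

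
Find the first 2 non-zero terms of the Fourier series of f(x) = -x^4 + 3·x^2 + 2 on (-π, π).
(-60 + 8·π^2)·cos(x) - π^4/5 + 2 + π^2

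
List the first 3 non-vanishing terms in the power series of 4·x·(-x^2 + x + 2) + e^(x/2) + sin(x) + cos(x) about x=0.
29·x^2/8 + 19·x/2 + 2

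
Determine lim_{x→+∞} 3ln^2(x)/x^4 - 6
The quotient is an ∞/∞ indeterminate form as x → +∞.
The polynomial denominator x^4 dominates the logarithmic numerator (any positive power of x ≫ ln^2(x) as x → ∞), so the quotient → 0.
Adding the constant: 0 - 6 = -6. Limit = -6.

Final answer: -6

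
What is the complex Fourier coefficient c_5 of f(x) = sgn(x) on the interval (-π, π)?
Compute the real Fourier coefficients first: a_5 = 0, b_5 = 4/(5·π).
Then c_5 = (a_5 − i·b_5)/2 = -2·i/(5·π).

Final answer: -2·i/(5·π)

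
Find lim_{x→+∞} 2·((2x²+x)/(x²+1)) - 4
Evaluate the dominant behaviour as x → +∞; each term tends to a finite value or vanishes.
Limit = 0.

Final answer: 0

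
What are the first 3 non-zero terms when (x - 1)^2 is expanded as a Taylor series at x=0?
x^2 - 2·x + 1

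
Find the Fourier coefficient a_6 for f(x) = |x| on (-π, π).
a_6 = (1/π) ∫_{-π}^{π} f(x)·cos(6x) dx.
Evaluate the integral (use parity and integration by parts as needed): a_6 = 0.

Final answer: 0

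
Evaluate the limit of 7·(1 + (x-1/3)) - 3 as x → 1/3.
Direct substitution at x = 1/3 gives 4.

Final answer: 4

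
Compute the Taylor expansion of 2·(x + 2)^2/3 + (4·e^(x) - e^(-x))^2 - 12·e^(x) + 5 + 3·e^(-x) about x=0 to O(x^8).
127·x^7/336 + 1079·x^6/720 + 31·x^5/8 + 263·x^4/24 + 35·x^3/2 + 181·x^2/6 + 53·x/3 + 23/3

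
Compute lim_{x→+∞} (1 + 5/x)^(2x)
As x → +∞: write (1 + 5/x)^(2x) = ((1 + 5/x)^x)^2 → (e^5)^2 = e^10.
Limit = e^(10).

Final answer: e^(10)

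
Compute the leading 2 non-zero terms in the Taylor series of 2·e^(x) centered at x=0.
2·x + 2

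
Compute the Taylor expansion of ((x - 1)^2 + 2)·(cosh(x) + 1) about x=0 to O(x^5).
5·x^4/8 - x^3 + 7·x^2/2 - 4·x + 6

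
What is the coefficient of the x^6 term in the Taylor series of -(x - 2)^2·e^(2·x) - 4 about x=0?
Expand to order 6: -(x - 2)^2·e^(2·x) - 4 = 2·x^6/45 + 4·x^5/15 + 2·x^4/3 + 2·x^3/3 - x^2 - 4·x - 8 + O(x^7).
The coefficient of x^6 is 2/45.

Final answer: 2/45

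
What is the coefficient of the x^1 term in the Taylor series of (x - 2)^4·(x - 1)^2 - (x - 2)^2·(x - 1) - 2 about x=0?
Expand to order 1: (x - 2)^4·(x - 1)^2 - (x - 2)^2·(x - 1) - 2 = 18 - 72·x + O(x^2).
The coefficient of x^1 is -72.

Final answer: -72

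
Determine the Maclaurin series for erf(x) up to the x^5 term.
x^5/(5·√(π)) - 2·x^3/(3·√(π)) + 2·x/√(π)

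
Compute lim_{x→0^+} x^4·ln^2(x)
This is a 0·∞ indeterminate form at x → 0⁺.
Rewrite the product as ln^2(x) / x^(-4) and apply L'Hôpital, or use the standard hierarchy x^(-4) ≫ |ln x|^2 as x → 0⁺.
The indeterminate product → 0, so the limit = 0.

Final answer: 0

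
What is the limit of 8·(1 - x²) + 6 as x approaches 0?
Direct substitution at x = 0 gives 14.

Final answer: 14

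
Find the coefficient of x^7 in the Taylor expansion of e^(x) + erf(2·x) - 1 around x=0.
Expand to order 7: e^(x) + erf(2·x) - 1 = x^7·(1/5040 - 128/(21·√(π))) + x^6/720 + x^5·(1/120 + 32/(5·√(π))) + x^4/24 + x^3·(1/6 - 16/(3·√(π))) + x^2/2 + x·(1 + 4/√(π)) + O(x^8).
The coefficient of x^7 is 1/5040 - 128/(21·√(π)).

Final answer: 1/5040 - 128/(21·√(π))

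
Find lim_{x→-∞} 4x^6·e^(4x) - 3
The product is a 0·∞ indeterminate form at x → -∞.
Rewrite the product as 4x^6 / e^(-4x) (an ∞/∞ form) and apply L'Hôpital, or use the standard hierarchy e^(4|x|) ≫ |x^6| as x → -∞.
The indeterminate product → 0, so the limit = -3.

Final answer: -3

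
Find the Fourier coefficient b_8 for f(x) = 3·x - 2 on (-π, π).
b_8 = (1/π) ∫_{-π}^{π} f(x)·sin(8x) dx.
Evaluate the integral (use parity and integration by parts as needed): b_8 = -3/4.

Final answer: -3/4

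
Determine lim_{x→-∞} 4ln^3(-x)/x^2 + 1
The quotient is an ∞/∞ indeterminate form as x → -∞.
Compare growth rates of the dominant terms (exponentials ≫ polynomials ≫ logarithms), or apply L'Hôpital's rule; the quotient → 0.
Adding the constant: 0 + 1 = 1. Limit = 1.

Final answer: 1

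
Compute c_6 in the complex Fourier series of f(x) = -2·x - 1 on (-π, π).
Compute the real Fourier coefficients first: a_6 = 0, b_6 = 2/3.
Then c_6 = (a_6 − i·b_6)/2 = -i/3.

Final answer: -i/3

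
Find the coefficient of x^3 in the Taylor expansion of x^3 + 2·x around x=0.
Expand to order 3: x^3 + 2·x = x^3 + 2·x + O(x^4).
The coefficient of x^3 is 1.

Final answer: 1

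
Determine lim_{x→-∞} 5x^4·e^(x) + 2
The product is a 0·∞ indeterminate form at x → -∞.
Rewrite the product as 5x^4 / e^(-x) (an ∞/∞ form) and apply L'Hôpital, or use the standard hierarchy e^(|x|) ≫ |x^4| as x → -∞.
The indeterminate product → 0, so the limit = 2.

Final answer: 2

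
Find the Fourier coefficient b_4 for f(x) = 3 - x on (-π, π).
b_4 = (1/π) ∫_{-π}^{π} f(x)·sin(4x) dx.
Evaluate the integral (use parity and integration by parts as needed): b_4 = 1/2.

Final answer: 1/2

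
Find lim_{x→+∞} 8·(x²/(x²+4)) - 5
Evaluate the dominant behaviour as x → +∞; each term tends to a finite value or vanishes.
Limit = 3.

Final answer: 3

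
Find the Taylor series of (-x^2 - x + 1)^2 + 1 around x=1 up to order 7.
2 + 6·(x - 1) + 11·(x - 1)^2 + 6·(x - 1)^3 + (x - 1)^4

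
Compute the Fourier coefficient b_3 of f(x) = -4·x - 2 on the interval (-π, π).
b_3 = (1/π) ∫_{-π}^{π} f(x)·sin(3x) dx.
Evaluate the integral (use parity and integration by parts as needed): b_3 = -8/3.

Final answer: -8/3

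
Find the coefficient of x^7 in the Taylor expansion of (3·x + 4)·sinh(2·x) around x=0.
Expand to order 7: (3·x + 4)·sinh(2·x) = 32·x^7/315 + 4·x^6/5 + 16·x^5/15 + 4·x^4 + 16·x^3/3 + 6·x^2 + 8·x + O(x^8).
The coefficient of x^7 is 32/315.

Final answer: 32/315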